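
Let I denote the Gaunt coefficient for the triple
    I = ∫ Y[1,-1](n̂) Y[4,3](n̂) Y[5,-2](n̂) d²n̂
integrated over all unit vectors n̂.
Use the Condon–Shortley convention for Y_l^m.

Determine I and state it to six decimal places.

0.085055

Checks pass: Σm=0; 10 even; l₃=5∈[3,5].
(2·1+1)(2·4+1)(2·5+1) = 297
Δ: 0! 2! 8! / 11! → 1/495
sum: t=0:+1/576 = 1/576
3j²(1 4 5; 0 0 0) = Δ·Π!·Σ² = 5/99  (sign -1)
sum: t=0:+1/10080 = 1/10080
3j²(1 4 5; -1 3 -2) = Δ·Π!·Σ² = 1/165  (sign -1)
combine: 4πI² = 297·5/99·1/165 = 1/11
take √, sign +1: I = 0.08505478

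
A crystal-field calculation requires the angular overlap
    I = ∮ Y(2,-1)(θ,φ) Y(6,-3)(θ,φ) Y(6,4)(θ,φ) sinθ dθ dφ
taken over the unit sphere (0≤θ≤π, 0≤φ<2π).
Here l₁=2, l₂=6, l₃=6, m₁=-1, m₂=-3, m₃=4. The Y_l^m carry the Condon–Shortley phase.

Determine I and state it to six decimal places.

Rules hold: Σm=0, L=14 even, 4≤6≤8.
N = 5·13·13 = 845
Δ = 2!·2!·10!/15! = 1/90090
Racah Σ t=0..2: t=0:+1/69120 t=1:−1/14400 t=2:+1/69120 = -7/172800
⇒ 3j(2 6 6; 0 0 0)² = 14/715, sgn -1
Racah Σ t=1..2: t=1:−1/161280 t=2:+1/725760 = -1/207360
⇒ 3j(2 6 6; -1 -3 4)² = 7/286, sgn -1
4πI² = N·(3j₀)²·(3jₘ)² = 49/121
I = +1·√(0.404959/4π) = 0.17951487

0.179515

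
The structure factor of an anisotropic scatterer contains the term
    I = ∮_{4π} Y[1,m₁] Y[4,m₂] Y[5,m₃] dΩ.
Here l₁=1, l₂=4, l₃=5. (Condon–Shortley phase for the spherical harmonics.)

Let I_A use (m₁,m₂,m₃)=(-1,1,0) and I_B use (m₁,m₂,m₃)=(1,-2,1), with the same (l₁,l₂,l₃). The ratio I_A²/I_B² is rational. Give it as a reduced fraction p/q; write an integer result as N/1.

5/3

Shared (l₁,l₂,l₃)=(1,4,5): N and (l;000)² cancel in I_A²/I_B².
A: Δ = 0!·2!·8!/11! = 1/495; Racah Σ t=0..0: t=0:+1/1440 = 1/1440; ⇒ 3j(1 4 5; -1 1 0)² = 2/99, sgn -1
B: Δ = 0!·2!·8!/11! = 1/495; Racah Σ t=0..0: t=0:+1/2880 = 1/2880; ⇒ 3j(1 4 5; 1 -2 1)² = 2/165, sgn +1
I_A²/I_B² = (2/99)/(2/165) = 5/3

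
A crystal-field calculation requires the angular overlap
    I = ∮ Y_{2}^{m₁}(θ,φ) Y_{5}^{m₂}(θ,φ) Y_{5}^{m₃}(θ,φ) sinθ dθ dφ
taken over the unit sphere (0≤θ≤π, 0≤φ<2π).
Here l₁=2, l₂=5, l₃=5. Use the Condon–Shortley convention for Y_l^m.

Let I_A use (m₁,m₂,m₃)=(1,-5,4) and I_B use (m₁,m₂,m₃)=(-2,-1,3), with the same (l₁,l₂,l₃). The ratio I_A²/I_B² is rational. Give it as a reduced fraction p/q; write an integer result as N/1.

135/112

Same 2,5,5: normalisation and zero-m 3j drop out of the ratio.
A: Δ: 2! 2! 8! / 13! → 1/38610; sum: t=0:+1/80640 = 1/80640; 3j²(2 5 5; 1 -5 4) = Δ·Π!·Σ² = 9/286  (sign -1)
B: Δ: 2! 2! 8! / 13! → 1/38610; sum: t=2:+1/5760 = 1/5760; 3j²(2 5 5; -2 -1 3) = Δ·Π!·Σ² = 56/2145  (sign +1)
I_A²/I_B² = (9/286)/(56/2145) = 135/112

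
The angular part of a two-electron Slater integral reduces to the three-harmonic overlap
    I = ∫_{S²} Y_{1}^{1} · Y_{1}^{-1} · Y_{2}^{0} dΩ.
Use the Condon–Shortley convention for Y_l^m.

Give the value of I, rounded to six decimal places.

0.126157

Rules hold: Σm=0, L=4 even, 0≤2≤2.
N = 3·3·5 = 45
Δ = 0!·2!·2!/5! = 1/30
Racah Σ t=0..0: t=0:+1/1 = 1/1
⇒ 3j(1 1 2; 0 0 0)² = 2/15, sgn +1
Racah Σ t=0..0: t=0:+1/4 = 1/4
⇒ 3j(1 1 2; 1 -1 0)² = 1/30, sgn +1
4πI² = N·(3j₀)²·(3jₘ)² = 1/5
I = +1·√(0.2/4π) = 0.12615663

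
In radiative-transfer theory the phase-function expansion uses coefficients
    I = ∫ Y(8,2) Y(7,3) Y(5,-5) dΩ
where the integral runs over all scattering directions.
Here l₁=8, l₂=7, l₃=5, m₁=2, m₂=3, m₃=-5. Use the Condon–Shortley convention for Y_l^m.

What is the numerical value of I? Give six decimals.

Checks pass: Σm=0; 20 even; l₃=5∈[1,15].
(2·8+1)(2·7+1)(2·5+1) = 2805
Δ: 10! 6! 4! / 21! → 1/814773960
sum: t=3:−1/87091200 t=4:+1/4976640 t=5:−1/2073600 t=6:+1/4976640 t=7:−1/87091200 = -1/9676800
3j²(8 7 5; 0 0 0) = Δ·Π!·Σ² = 360/46189  (sign +1)
sum: t=6:+1/298598400 = 1/298598400
3j²(8 7 5; 2 3 -5) = Δ·Π!·Σ² = 525/46189  (sign +1)
combine: 4πI² = 2805·360/46189·525/46189 = 2835000/11408683
take √, sign +1: I = 0.14062219

0.140622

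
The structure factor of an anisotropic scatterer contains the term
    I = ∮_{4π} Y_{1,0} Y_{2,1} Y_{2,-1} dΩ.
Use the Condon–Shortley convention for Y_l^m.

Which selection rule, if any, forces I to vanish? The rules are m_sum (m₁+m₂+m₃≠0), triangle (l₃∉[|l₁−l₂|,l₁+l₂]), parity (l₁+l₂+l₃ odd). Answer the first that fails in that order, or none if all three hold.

m₁+m₂+m₃ = 0 + 1 − 1 = 0  ✓
triangle: |1−2|=1 ≤ l₃=2 ≤ 1+2=3  ✓
parity: l₁+l₂+l₃ = 5 is odd  ✗

parity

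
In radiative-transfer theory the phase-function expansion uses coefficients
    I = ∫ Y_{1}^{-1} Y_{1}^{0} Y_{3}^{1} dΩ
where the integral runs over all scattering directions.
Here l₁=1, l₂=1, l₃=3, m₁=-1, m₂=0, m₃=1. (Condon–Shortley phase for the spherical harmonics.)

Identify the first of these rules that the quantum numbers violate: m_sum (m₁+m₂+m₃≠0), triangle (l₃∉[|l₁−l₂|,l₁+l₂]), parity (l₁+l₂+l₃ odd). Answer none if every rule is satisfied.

triangle

m₁+m₂+m₃ = -1 + 0 + 1 = 0  ✓
triangle: |1−1|=0 ≤ l₃=3 ≤ 1+1=2  ✗
parity: l₁+l₂+l₃ = 5 is odd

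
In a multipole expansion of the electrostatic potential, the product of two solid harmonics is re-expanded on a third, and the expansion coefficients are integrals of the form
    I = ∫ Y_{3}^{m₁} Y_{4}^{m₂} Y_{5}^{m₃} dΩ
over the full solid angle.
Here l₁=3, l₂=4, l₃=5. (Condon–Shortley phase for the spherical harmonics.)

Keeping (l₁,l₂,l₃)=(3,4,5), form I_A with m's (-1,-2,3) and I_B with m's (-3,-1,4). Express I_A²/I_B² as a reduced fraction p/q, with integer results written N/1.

3/5

Same 3,4,5: normalisation and zero-m 3j drop out of the ratio.
A: Δ: 2! 4! 6! / 13! → 1/180180; sum: t=0:+1/2304 t=1:−1/720 t=2:+1/5760 = -1/1280; 3j²(3 4 5; -1 -2 3) = Δ·Π!·Σ² = 27/1430  (sign -1)
B: Δ: 2! 4! 6! / 13! → 1/180180; sum: t=2:+1/5760 = 1/5760; 3j²(3 4 5; -3 -1 4) = Δ·Π!·Σ² = 9/286  (sign -1)
I_A²/I_B² = (27/1430)/(9/286) = 3/5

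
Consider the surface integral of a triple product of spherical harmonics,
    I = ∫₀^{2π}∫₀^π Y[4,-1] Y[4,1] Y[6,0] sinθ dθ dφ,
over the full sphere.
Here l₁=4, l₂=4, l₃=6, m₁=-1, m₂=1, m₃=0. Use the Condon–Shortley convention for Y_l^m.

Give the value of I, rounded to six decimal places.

Rules hold: Σm=0, L=14 even, 0≤6≤8.
N = 9·9·13 = 1053
Δ = 2!·6!·6!/15! = 1/1261260
Racah Σ t=0..2: t=0:+1/4608 t=1:−1/1296 t=2:+1/4608 = -7/20736
⇒ 3j(4 4 6; 0 0 0)² = 20/1287, sgn -1
Racah Σ t=0..2: t=0:+1/28800 t=1:−1/2304 t=2:+1/2592 = -7/518400
⇒ 3j(4 4 6; -1 1 0)² = 1/25740, sgn -1
4πI² = N·(3j₀)²·(3jₘ)² = 1/1573
I = +1·√(0.000635728/4π) = 0.00711264

0.007113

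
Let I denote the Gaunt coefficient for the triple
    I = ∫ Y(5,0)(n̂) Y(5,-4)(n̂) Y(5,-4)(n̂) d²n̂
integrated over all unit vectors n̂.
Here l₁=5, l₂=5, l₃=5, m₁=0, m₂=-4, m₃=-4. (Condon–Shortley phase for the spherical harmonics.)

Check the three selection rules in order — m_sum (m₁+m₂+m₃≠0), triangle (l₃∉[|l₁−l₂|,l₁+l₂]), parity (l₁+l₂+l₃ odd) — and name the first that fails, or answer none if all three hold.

Σmᵢ = -8  ✗
l₃∈[|l₁−l₂|,l₁+l₂]=[0,10], have l₃=5
Σlᵢ = 15 ⇒ odd

m_sum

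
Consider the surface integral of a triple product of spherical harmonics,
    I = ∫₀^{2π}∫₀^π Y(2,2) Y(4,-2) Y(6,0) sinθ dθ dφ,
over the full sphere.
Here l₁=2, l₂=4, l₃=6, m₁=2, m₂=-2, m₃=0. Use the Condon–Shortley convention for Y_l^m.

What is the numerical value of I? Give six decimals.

m-sum 0 ✓  L=12 even ✓  2≤6≤6 ✓
Π(2lᵢ+1) = 5×9×13 = 585
triangle coeff Δ(2,4,6) = 1/6435
Σ_t [0,0]: t=0:+1/2304 = 1/2304
(3j)²=5/143 [(2 4 6; 0 0 0)], sign=+1
Σ_t [0,0]: t=0:+1/34560 = 1/34560
(3j)²=1/429 [(2 4 6; 2 -2 0)], sign=+1
⇒ 4πI² = 75/1573
I = (+1)√(75/1573/(4π)) = 0.06159725

0.061597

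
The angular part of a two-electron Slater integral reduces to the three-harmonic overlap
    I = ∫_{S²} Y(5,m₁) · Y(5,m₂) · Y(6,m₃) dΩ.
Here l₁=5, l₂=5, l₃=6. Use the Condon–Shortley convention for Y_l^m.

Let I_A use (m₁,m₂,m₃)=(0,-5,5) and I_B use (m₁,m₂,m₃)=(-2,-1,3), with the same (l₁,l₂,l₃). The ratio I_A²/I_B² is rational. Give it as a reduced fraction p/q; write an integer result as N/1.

Same 5,5,6: normalisation and zero-m 3j drop out of the ratio.
A: Δ: 4! 6! 6! / 17! → 1/28588560; sum: t=0:+1/2073600 = 1/2073600; 3j²(5 5 6; 0 -5 5) = Δ·Π!·Σ² = 15/884  (sign -1)
B: Δ: 4! 6! 6! / 17! → 1/28588560; sum: t=1:−1/155520 t=2:+1/23040 t=3:−1/34560 t=4:+1/622080 = 1/103680; 3j²(5 5 6; -2 -1 3) = Δ·Π!·Σ² = 9/2431  (sign -1)
I_A²/I_B² = (15/884)/(9/2431) = 55/12

55/12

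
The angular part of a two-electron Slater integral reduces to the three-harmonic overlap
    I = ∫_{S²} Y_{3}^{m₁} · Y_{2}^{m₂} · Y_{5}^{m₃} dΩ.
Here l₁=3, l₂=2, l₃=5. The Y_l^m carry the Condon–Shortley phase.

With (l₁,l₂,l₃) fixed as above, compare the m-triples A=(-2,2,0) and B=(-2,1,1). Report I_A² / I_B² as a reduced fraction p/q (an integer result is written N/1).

Shared (l₁,l₂,l₃)=(3,2,5): N and (l;000)² cancel in I_A²/I_B².
A: Δ = 0!·6!·4!/11! = 1/2310; Racah Σ t=0..0: t=0:+1/2880 = 1/2880; ⇒ 3j(3 2 5; -2 2 0)² = 1/462, sgn -1
B: Δ = 0!·6!·4!/11! = 1/2310; Racah Σ t=0..0: t=0:+1/720 = 1/720; ⇒ 3j(3 2 5; -2 1 1)² = 4/385, sgn +1
I_A²/I_B² = (1/462)/(4/385) = 5/24

5/24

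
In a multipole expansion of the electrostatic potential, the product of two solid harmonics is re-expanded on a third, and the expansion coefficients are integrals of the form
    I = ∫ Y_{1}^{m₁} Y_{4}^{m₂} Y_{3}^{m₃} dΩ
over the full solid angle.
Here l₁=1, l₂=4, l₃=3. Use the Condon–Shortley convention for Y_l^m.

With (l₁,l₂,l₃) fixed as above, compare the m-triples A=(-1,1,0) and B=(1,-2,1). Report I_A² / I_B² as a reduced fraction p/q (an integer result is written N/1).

2/3

l's match ⇒ only the (l;m) 3-j factors differ between A and B.
A: triangle coeff Δ(1,4,3) = 1/252; Σ_t [2,2]: t=2:+1/72 = 1/72; (3j)²=5/126 [(1 4 3; -1 1 0)], sign=-1
B: triangle coeff Δ(1,4,3) = 1/252; Σ_t [0,0]: t=0:+1/96 = 1/96; (3j)²=5/84 [(1 4 3; 1 -2 1)], sign=+1
I_A²/I_B² = (5/126)/(5/84) = 2/3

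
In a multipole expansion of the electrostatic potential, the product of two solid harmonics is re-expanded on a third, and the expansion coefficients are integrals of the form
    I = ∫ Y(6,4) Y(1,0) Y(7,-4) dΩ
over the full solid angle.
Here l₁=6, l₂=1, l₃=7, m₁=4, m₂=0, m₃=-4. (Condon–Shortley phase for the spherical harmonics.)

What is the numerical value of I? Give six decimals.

Rules hold: Σm=0, L=14 even, 5≤7≤7.
N = 13·3·15 = 585
Δ = 0!·12!·2!/15! = 1/1365
Racah Σ t=0..0: t=0:+1/518400 = 1/518400
⇒ 3j(6 1 7; 0 0 0)² = 7/195, sgn -1
Racah Σ t=0..0: t=0:+1/7257600 = 1/7257600
⇒ 3j(6 1 7; 4 0 -4)² = 11/455, sgn -1
4πI² = N·(3j₀)²·(3jₘ)² = 33/65
I = +1·√(0.507692/4π) = 0.20099968

0.201000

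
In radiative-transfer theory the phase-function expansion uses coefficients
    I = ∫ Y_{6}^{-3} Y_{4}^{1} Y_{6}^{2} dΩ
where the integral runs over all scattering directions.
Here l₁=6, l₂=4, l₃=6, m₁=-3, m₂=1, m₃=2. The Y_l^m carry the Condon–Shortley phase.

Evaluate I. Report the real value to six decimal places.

-0.131554

m-sum 0 ✓  L=16 even ✓  2≤6≤10 ✓
Π(2lᵢ+1) = 13×9×13 = 1521
triangle coeff Δ(6,4,6) = 1/15315300
Σ_t [0,4]: t=0:+1/829440 t=1:−1/25920 t=2:+1/9216 t=3:−1/25920 t=4:+1/829440 = 7/207360
(3j)²=28/2431 [(6 4 6; 0 0 0)], sign=+1
Σ_t [1,4]: t=1:−1/5806080 t=2:+1/120960 t=3:−1/34560 t=4:+1/103680 = -13/1161216
(3j)²=65/5236 [(6 4 6; -3 1 2)], sign=-1
⇒ 4πI² = 7605/34969
I = (-1)√(7605/34969/(4π)) = -0.13155370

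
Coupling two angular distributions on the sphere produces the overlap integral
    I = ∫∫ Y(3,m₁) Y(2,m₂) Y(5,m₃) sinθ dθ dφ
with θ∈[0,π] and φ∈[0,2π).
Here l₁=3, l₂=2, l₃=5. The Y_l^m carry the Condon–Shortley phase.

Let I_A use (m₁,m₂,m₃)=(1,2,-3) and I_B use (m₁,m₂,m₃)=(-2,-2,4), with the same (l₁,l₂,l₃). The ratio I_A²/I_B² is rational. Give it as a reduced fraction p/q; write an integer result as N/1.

l's match ⇒ only the (l;m) 3-j factors differ between A and B.
A: triangle coeff Δ(3,2,5) = 1/2310; Σ_t [0,0]: t=0:+1/1152 = 1/1152; (3j)²=1/33 [(3 2 5; 1 2 -3)], sign=+1
B: triangle coeff Δ(3,2,5) = 1/2310; Σ_t [0,0]: t=0:+1/2880 = 1/2880; (3j)²=3/55 [(3 2 5; -2 -2 4)], sign=-1
I_A²/I_B² = (1/33)/(3/55) = 5/9

5/9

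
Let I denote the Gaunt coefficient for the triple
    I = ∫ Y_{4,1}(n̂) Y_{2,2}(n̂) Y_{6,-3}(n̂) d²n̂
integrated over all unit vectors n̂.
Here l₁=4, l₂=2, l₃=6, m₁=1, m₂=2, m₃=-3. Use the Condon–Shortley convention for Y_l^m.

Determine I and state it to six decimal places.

-0.178526

m-sum 0 ✓  L=12 even ✓  2≤6≤6 ✓
Π(2lᵢ+1) = 9×5×13 = 585
triangle coeff Δ(4,2,6) = 1/6435
Σ_t [0,0]: t=0:+1/2304 = 1/2304
(3j)²=5/143 [(4 2 6; 0 0 0)], sign=+1
Σ_t [0,0]: t=0:+1/17280 = 1/17280
(3j)²=14/715 [(4 2 6; 1 2 -3)], sign=-1
⇒ 4πI² = 630/1573
I = (-1)√(630/1573/(4π)) = -0.17852580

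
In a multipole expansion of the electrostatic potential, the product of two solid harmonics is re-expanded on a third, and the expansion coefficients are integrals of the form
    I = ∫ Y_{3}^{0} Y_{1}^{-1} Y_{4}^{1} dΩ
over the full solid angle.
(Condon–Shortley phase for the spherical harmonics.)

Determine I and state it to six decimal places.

-0.194664

m-sum 0 ✓  L=8 even ✓  2≤4≤4 ✓
Π(2lᵢ+1) = 7×3×9 = 189
triangle coeff Δ(3,1,4) = 1/252
Σ_t [0,0]: t=0:+1/36 = 1/36
(3j)²=4/63 [(3 1 4; 0 0 0)], sign=+1
Σ_t [0,0]: t=0:+1/72 = 1/72
(3j)²=5/126 [(3 1 4; 0 -1 1)], sign=-1
⇒ 4πI² = 10/21
I = (-1)√(10/21/(4π)) = -0.19466390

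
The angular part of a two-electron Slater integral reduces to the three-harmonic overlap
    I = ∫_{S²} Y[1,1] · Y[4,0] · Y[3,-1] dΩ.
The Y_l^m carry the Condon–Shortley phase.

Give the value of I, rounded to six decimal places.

m-sum 0 ✓  L=8 even ✓  3≤3≤5 ✓
Π(2lᵢ+1) = 3×9×7 = 189
triangle coeff Δ(1,4,3) = 1/252
Σ_t [1,1]: t=1:−1/36 = -1/36
(3j)²=4/63 [(1 4 3; 0 0 0)], sign=+1
Σ_t [0,0]: t=0:+1/96 = 1/96
(3j)²=1/42 [(1 4 3; 1 0 -1)], sign=+1
⇒ 4πI² = 2/7
I = (+1)√(2/7/(4π)) = 0.15078601

0.150786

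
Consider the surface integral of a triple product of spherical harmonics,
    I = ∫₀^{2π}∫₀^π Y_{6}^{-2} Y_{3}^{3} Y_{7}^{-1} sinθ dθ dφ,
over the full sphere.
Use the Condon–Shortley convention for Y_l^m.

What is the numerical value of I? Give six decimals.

Rules hold: Σm=0, L=16 even, 3≤7≤9.
N = 13·7·15 = 1365
Δ = 2!·10!·4!/17! = 1/2042040
Racah Σ t=0..2: t=0:+1/207360 t=1:−1/57600 t=2:+1/207360 = -1/129600
⇒ 3j(6 3 7; 0 0 0)² = 168/12155, sgn +1
Racah Σ t=2..2: t=2:+1/829440 = 1/829440
⇒ 3j(6 3 7; -2 3 -1)² = 35/2431, sgn +1
4πI² = N·(3j₀)²·(3jₘ)² = 123480/454597
I = +1·√(0.271625/4π) = 0.14702124

0.147021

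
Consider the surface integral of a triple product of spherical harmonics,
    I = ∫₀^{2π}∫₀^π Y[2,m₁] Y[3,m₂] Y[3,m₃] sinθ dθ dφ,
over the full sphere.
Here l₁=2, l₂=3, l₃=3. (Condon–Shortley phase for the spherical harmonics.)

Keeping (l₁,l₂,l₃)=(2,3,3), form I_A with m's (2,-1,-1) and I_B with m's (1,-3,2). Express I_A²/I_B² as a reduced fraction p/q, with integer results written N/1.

24/25

Same 2,3,3: normalisation and zero-m 3j drop out of the ratio.
A: Δ: 2! 2! 4! / 9! → 1/3780; sum: t=0:+1/16 = 1/16; 3j²(2 3 3; 2 -1 -1) = Δ·Π!·Σ² = 2/35  (sign +1)
B: Δ: 2! 2! 4! / 9! → 1/3780; sum: t=0:+1/48 = 1/48; 3j²(2 3 3; 1 -3 2) = Δ·Π!·Σ² = 5/84  (sign -1)
I_A²/I_B² = (2/35)/(5/84) = 24/25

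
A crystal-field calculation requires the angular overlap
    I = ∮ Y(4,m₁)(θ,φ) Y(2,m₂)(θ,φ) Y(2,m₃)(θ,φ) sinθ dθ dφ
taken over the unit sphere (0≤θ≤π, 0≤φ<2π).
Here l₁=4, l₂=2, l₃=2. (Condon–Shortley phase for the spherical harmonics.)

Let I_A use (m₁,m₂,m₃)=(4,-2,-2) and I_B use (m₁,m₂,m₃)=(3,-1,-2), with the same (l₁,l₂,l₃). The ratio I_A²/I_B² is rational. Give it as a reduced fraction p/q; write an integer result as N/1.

Shared (l₁,l₂,l₃)=(4,2,2): N and (l;000)² cancel in I_A²/I_B².
A: Δ = 4!·4!·0!/9! = 1/630; Racah Σ t=0..0: t=0:+1/576 = 1/576; ⇒ 3j(4 2 2; 4 -2 -2)² = 1/9, sgn +1
B: Δ = 4!·4!·0!/9! = 1/630; Racah Σ t=1..1: t=1:−1/144 = -1/144; ⇒ 3j(4 2 2; 3 -1 -2)² = 1/18, sgn -1
I_A²/I_B² = (1/9)/(1/18) = 2/1

2/1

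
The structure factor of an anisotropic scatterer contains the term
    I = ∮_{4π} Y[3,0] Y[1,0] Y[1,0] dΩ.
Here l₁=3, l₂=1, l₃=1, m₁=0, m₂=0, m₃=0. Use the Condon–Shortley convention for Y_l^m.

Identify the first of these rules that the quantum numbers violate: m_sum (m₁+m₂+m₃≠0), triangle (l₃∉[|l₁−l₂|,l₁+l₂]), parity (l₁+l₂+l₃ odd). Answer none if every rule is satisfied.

Σmᵢ = 0  ✓
l₃∈[|l₁−l₂|,l₁+l₂]=[2,4], have l₃=1  ✗
Σlᵢ = 5 ⇒ odd

triangle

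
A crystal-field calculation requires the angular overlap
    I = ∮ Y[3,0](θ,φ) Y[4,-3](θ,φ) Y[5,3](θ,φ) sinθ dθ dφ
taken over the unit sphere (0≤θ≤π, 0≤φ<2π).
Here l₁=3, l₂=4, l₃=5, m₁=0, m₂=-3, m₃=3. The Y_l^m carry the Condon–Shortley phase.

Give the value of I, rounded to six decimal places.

Rules hold: Σm=0, L=12 even, 1≤5≤7.
N = 7·9·11 = 693
Δ = 2!·4!·6!/13! = 1/180180
Racah Σ t=0..2: t=0:+1/576 t=1:−1/144 t=2:+1/576 = -1/288
⇒ 3j(3 4 5; 0 0 0)² = 20/1001, sgn +1
Racah Σ t=0..1: t=0:+1/1440 t=1:−1/2880 = 1/2880
⇒ 3j(3 4 5; 0 -3 3)² = 7/715, sgn +1
4πI² = N·(3j₀)²·(3jₘ)² = 252/1859
I = +1·√(0.135557/4π) = 0.10386175

0.103862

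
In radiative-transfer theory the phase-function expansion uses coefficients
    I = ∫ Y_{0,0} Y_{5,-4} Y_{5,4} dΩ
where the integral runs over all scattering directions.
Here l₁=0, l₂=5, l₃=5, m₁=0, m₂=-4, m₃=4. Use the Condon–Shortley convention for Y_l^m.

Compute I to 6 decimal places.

0.282095

Checks pass: Σm=0; 10 even; l₃=5∈[5,5].
(2·0+1)(2·5+1)(2·5+1) = 121
Δ: 0! 0! 10! / 11! → 1/11
sum: t=0:+1/14400 = 1/14400
3j²(0 5 5; 0 0 0) = Δ·Π!·Σ² = 1/11  (sign -1)
sum: t=0:+1/362880 = 1/362880
3j²(0 5 5; 0 -4 4) = Δ·Π!·Σ² = 1/11  (sign -1)
combine: 4πI² = 121·1/11·1/11 = 1/1
take √, sign +1: I = 0.28209479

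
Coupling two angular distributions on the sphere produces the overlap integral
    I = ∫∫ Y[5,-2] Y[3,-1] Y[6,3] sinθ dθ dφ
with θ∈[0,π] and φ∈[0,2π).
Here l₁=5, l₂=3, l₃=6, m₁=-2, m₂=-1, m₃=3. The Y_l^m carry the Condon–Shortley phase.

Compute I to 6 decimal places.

m-sum 0 ✓  L=14 even ✓  2≤6≤8 ✓
Π(2lᵢ+1) = 11×7×13 = 1001
triangle coeff Δ(5,3,6) = 1/675675
Σ_t [0,2]: t=0:+1/8640 t=1:−1/2304 t=2:+1/8640 = -7/34560
(3j)²=7/429 [(5 3 6; 0 0 0)], sign=-1
Σ_t [0,2]: t=0:+1/40320 t=1:−1/8640 t=2:+1/34560 = -1/16128
(3j)²=18/1001 [(5 3 6; -2 -1 3)], sign=+1
⇒ 4πI² = 42/143
I = (-1)√(42/143/(4π)) = -0.15288036

-0.152880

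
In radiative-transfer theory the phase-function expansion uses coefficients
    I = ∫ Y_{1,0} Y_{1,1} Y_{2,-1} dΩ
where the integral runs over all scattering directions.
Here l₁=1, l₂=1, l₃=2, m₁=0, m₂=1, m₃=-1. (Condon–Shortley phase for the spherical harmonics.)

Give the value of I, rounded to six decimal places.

m-sum 0 ✓  L=4 even ✓  0≤2≤2 ✓
Π(2lᵢ+1) = 3×3×5 = 45
triangle coeff Δ(1,1,2) = 1/30
Σ_t [0,0]: t=0:+1/1 = 1/1
(3j)²=2/15 [(1 1 2; 0 0 0)], sign=+1
Σ_t [0,0]: t=0:+1/2 = 1/2
(3j)²=1/10 [(1 1 2; 0 1 -1)], sign=-1
⇒ 4πI² = 3/5
I = (-1)√(3/5/(4π)) = -0.21850969

-0.218510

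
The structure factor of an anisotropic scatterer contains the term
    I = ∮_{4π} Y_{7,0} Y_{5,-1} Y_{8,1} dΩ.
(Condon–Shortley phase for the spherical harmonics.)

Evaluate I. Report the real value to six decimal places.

m-sum 0 ✓  L=20 even ✓  2≤8≤12 ✓
Π(2lᵢ+1) = 15×11×17 = 2805
triangle coeff Δ(7,5,8) = 1/814773960
Σ_t [0,4]: t=0:+1/87091200 t=1:−1/4976640 t=2:+1/2073600 t=3:−1/4976640 t=4:+1/87091200 = 1/9676800
(3j)²=360/46189 [(7 5 8; 0 0 0)], sign=+1
Σ_t [0,4]: t=0:+1/34836480 t=1:−1/3732480 t=2:+1/2764800 t=3:−1/12441600 t=4:+1/522547200 = 23/522547200
(3j)²=529/277134 [(7 5 8; 0 -1 1)], sign=-1
⇒ 4πI² = 476100/11408683
I = (-1)√(476100/11408683/(4π)) = -0.05762705

-0.057627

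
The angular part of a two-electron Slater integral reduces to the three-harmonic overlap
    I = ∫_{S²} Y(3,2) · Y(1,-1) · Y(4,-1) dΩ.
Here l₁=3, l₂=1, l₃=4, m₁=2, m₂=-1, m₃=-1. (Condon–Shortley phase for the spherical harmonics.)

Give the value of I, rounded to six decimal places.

m-sum 0 ✓  L=8 even ✓  2≤4≤4 ✓
Π(2lᵢ+1) = 7×3×9 = 189
triangle coeff Δ(3,1,4) = 1/252
Σ_t [0,0]: t=0:+1/36 = 1/36
(3j)²=4/63 [(3 1 4; 0 0 0)], sign=+1
Σ_t [0,0]: t=0:+1/240 = 1/240
(3j)²=1/84 [(3 1 4; 2 -1 -1)], sign=-1
⇒ 4πI² = 1/7
I = (-1)√(1/7/(4π)) = -0.10662181

-0.106622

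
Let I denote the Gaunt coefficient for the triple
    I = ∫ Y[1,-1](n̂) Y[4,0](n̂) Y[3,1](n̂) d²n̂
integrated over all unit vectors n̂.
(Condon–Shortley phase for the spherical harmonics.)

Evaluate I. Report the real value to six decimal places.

0.150786

Rules hold: Σm=0, L=8 even, 3≤3≤5.
N = 3·9·7 = 189
Δ = 2!·0!·6!/9! = 1/252
Racah Σ t=1..1: t=1:−1/36 = -1/36
⇒ 3j(1 4 3; 0 0 0)² = 4/63, sgn +1
Racah Σ t=2..2: t=2:+1/96 = 1/96
⇒ 3j(1 4 3; -1 0 1)² = 1/42, sgn +1
4πI² = N·(3j₀)²·(3jₘ)² = 2/7
I = +1·√(0.285714/4π) = 0.15078601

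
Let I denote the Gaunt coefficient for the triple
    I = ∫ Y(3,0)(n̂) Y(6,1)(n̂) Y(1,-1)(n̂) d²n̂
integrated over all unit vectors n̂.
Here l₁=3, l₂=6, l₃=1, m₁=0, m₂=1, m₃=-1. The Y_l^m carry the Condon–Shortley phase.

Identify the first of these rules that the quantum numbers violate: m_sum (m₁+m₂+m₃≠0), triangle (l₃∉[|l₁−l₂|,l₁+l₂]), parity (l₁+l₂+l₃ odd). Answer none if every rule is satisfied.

Σmᵢ = 0  ✓
l₃∈[|l₁−l₂|,l₁+l₂]=[3,9], have l₃=1  ✗
Σlᵢ = 10 ⇒ even

triangle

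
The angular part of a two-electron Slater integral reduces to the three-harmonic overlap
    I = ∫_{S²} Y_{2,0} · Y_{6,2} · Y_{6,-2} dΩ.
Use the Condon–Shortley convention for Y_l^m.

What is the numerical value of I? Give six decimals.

0.114688

Checks pass: Σm=0; 14 even; l₃=6∈[4,8].
(2·2+1)(2·6+1)(2·6+1) = 845
Δ: 2! 2! 10! / 15! → 1/90090
sum: t=0:+1/69120 t=1:−1/14400 t=2:+1/69120 = -7/172800
3j²(2 6 6; 0 0 0) = Δ·Π!·Σ² = 14/715  (sign -1)
sum: t=0:+1/322560 t=1:−1/30240 t=2:+1/69120 = -1/64512
3j²(2 6 6; 0 2 -2) = Δ·Π!·Σ² = 10/1001  (sign -1)
combine: 4πI² = 845·14/715·10/1001 = 20/121
take √, sign +1: I = 0.11468784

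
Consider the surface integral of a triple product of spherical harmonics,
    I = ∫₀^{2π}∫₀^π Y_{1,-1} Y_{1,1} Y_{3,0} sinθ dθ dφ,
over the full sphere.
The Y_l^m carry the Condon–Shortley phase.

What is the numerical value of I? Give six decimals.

triangle: need 0≤l₃≤2, have 3; I=0

0.000000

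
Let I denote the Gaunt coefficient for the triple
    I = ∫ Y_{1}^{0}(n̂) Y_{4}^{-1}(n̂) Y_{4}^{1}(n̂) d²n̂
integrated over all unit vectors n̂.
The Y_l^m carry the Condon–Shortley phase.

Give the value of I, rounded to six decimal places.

L=9 odd ⇒ parity kills the (l;000) factor ⇒ I = 0

0.000000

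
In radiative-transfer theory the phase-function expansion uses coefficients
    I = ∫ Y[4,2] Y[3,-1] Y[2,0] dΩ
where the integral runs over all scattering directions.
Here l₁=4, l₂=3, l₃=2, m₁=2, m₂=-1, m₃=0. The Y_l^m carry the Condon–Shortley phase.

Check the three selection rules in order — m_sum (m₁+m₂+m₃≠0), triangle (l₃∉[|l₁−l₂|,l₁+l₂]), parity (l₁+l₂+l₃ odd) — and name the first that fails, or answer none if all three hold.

m₁+m₂+m₃ = 2 − 1 + 0 = 1  ✗
triangle: |4−3|=1 ≤ l₃=2 ≤ 4+3=7
parity: l₁+l₂+l₃ = 9 is odd

m_sum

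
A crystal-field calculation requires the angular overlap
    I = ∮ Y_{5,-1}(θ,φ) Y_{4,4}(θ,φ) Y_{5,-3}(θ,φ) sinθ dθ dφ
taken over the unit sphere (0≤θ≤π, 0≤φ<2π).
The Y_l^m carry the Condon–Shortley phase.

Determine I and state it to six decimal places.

m-sum 0 ✓  L=14 even ✓  1≤5≤9 ✓
Π(2lᵢ+1) = 11×9×11 = 1089
triangle coeff Δ(5,4,5) = 1/3153150
Σ_t [0,4]: t=0:+1/69120 t=1:−1/1728 t=2:+1/576 t=3:−1/1728 t=4:+1/69120 = 7/11520
(3j)²=2/143 [(5 4 5; 0 0 0)], sign=-1
Σ_t [4,4]: t=4:+1/27648 = 1/27648
(3j)²=10/429 [(5 4 5; -1 4 -3)], sign=+1
⇒ 4πI² = 60/169
I = (-1)√(60/169/(4π)) = -0.16808437

-0.168084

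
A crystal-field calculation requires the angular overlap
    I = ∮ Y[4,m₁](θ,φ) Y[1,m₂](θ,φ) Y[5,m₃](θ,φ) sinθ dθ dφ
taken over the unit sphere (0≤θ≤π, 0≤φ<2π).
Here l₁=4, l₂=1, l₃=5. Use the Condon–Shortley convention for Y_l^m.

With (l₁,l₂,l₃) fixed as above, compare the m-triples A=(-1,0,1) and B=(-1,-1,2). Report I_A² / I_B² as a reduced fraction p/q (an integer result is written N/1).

8/7

Same 4,1,5: normalisation and zero-m 3j drop out of the ratio.
A: Δ: 0! 8! 2! / 11! → 1/495; sum: t=0:+1/720 = 1/720; 3j²(4 1 5; -1 0 1) = Δ·Π!·Σ² = 8/165  (sign +1)
B: Δ: 0! 8! 2! / 11! → 1/495; sum: t=0:+1/1440 = 1/1440; 3j²(4 1 5; -1 -1 2) = Δ·Π!·Σ² = 7/165  (sign -1)
I_A²/I_B² = (8/165)/(7/165) = 8/7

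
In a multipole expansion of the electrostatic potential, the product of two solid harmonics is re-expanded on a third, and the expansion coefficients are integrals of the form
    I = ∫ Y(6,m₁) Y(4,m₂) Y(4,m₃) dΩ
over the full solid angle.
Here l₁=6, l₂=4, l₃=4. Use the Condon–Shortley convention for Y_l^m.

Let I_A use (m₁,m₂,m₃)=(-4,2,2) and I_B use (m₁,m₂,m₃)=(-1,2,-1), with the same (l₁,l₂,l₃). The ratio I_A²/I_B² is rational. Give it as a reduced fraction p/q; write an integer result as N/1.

l's match ⇒ only the (l;m) 3-j factors differ between A and B.
A: triangle coeff Δ(6,4,4) = 1/1261260; Σ_t [4,6]: t=4:+1/69120 t=5:−1/14400 t=6:+1/69120 = -7/172800; (3j)²=14/715 [(6 4 4; -4 2 2)], sign=-1
B: triangle coeff Δ(6,4,4) = 1/1261260; Σ_t [4,6]: t=4:+1/3456 t=5:−1/5760 t=6:+1/172800 = 7/57600; (3j)²=21/2860 [(6 4 4; -1 2 -1)], sign=-1
I_A²/I_B² = (14/715)/(21/2860) = 8/3

8/3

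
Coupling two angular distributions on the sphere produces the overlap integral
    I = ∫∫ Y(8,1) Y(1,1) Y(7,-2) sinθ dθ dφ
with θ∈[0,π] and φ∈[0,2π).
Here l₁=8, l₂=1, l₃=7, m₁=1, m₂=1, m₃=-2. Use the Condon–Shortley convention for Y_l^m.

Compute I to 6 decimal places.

Checks pass: Σm=0; 16 even; l₃=7∈[7,9].
(2·8+1)(2·1+1)(2·7+1) = 765
Δ: 2! 14! 0! / 17! → 1/2040
sum: t=1:−1/25401600 = -1/25401600
3j²(8 1 7; 0 0 0) = Δ·Π!·Σ² = 8/255  (sign +1)
sum: t=2:+1/87091200 = 1/87091200
3j²(8 1 7; 1 1 -2) = Δ·Π!·Σ² = 7/680  (sign -1)
combine: 4πI² = 765·8/255·7/680 = 21/85
take √, sign -1: I = -0.14021525

-0.140215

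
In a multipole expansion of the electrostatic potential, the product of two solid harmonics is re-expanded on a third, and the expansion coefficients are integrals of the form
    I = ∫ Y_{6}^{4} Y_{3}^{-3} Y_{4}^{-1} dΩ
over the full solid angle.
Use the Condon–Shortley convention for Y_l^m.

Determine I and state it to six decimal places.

0.000000

L=13 odd ⇒ parity kills the (l;000) factor ⇒ I = 0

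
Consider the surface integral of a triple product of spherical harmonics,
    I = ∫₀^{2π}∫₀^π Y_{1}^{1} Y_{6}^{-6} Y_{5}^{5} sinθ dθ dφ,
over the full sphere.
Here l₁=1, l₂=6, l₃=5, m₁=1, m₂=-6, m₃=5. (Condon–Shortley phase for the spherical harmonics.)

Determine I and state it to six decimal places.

Rules hold: Σm=0, L=12 even, 5≤5≤7.
N = 3·13·11 = 429
Δ = 2!·0!·10!/13! = 1/858
Racah Σ t=1..1: t=1:−1/14400 = -1/14400
⇒ 3j(1 6 5; 0 0 0)² = 6/143, sgn +1
Racah Σ t=0..0: t=0:+1/7257600 = 1/7257600
⇒ 3j(1 6 5; 1 -6 5)² = 1/13, sgn +1
4πI² = N·(3j₀)²·(3jₘ)² = 18/13
I = +1·√(1.38462/4π) = 0.33194004

0.331940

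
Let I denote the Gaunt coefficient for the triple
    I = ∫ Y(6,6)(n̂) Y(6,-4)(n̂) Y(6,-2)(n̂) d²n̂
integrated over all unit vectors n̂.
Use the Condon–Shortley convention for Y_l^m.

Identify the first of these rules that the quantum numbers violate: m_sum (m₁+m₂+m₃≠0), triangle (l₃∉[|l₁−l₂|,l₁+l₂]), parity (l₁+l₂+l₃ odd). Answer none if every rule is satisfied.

azimuthal sum: 6 − 4 − 2 = 0  ✓
0 ≤ 6 ≤ 12 (triangle on l)  ✓
L = 6 + 6 + 6 = 18 (even)  ✓

none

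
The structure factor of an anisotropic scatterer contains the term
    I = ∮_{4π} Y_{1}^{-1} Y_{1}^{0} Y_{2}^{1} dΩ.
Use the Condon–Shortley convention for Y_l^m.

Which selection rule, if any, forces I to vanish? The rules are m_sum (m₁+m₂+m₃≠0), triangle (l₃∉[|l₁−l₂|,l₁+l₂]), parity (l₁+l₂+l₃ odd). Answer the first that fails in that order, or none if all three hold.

m₁+m₂+m₃ = -1 + 0 + 1 = 0  ✓
triangle: |1−1|=0 ≤ l₃=2 ≤ 1+1=2  ✓
parity: l₁+l₂+l₃ = 4 is even  ✓

none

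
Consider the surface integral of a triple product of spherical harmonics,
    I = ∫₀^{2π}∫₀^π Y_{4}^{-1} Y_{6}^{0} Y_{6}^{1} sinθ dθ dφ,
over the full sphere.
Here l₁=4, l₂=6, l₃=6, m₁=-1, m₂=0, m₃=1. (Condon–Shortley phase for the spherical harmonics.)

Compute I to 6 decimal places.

-0.043721

Checks pass: Σm=0; 16 even; l₃=6∈[2,10].
(2·4+1)(2·6+1)(2·6+1) = 1521
Δ: 4! 4! 8! / 17! → 1/15315300
sum: t=0:+1/829440 t=1:−1/25920 t=2:+1/9216 t=3:−1/25920 t=4:+1/829440 = 7/207360
3j²(4 6 6; 0 0 0) = Δ·Π!·Σ² = 28/2431  (sign +1)
sum: t=1:−1/103680 t=2:+1/13824 t=3:−1/17280 t=4:+1/207360 = 1/103680
3j²(4 6 6; -1 0 1) = Δ·Π!·Σ² = 10/7293  (sign -1)
combine: 4πI² = 1521·28/2431·10/7293 = 840/34969
take √, sign -1: I = -0.04372130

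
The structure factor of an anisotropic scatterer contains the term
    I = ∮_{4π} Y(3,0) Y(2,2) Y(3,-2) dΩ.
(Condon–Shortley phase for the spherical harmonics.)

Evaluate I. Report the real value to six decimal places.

Checks pass: Σm=0; 8 even; l₃=3∈[1,5].
(2·3+1)(2·2+1)(2·3+1) = 245
Δ: 2! 4! 2! / 9! → 1/3780
sum: t=0:+1/24 t=1:−1/4 t=2:+1/24 = -1/6
3j²(3 2 3; 0 0 0) = Δ·Π!·Σ² = 4/105  (sign +1)
sum: t=2:+1/24 = 1/24
3j²(3 2 3; 0 2 -2) = Δ·Π!·Σ² = 1/21  (sign -1)
combine: 4πI² = 245·4/105·1/21 = 4/9
take √, sign -1: I = -0.18806319

-0.188063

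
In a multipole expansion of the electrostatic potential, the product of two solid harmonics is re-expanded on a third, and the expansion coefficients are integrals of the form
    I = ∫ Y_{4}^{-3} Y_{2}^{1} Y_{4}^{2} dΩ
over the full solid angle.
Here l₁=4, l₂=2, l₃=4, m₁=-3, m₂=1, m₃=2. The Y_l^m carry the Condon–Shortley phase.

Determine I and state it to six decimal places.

m-sum 0 ✓  L=10 even ✓  2≤4≤6 ✓
Π(2lᵢ+1) = 9×5×9 = 405
triangle coeff Δ(4,2,4) = 1/13860
Σ_t [0,2]: t=0:+1/192 t=1:−1/36 t=2:+1/192 = -5/288
(3j)²=20/693 [(4 2 4; 0 0 0)], sign=-1
Σ_t [1,2]: t=1:−1/1440 t=2:+1/240 = 1/288
(3j)²=5/132 [(4 2 4; -3 1 2)], sign=+1
⇒ 4πI² = 375/847
I = (-1)√(375/847/(4π)) = -0.18770204

-0.187702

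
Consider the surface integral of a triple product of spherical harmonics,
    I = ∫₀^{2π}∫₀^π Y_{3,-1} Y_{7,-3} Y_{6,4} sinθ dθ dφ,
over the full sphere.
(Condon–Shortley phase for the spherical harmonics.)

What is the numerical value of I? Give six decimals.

0.163772

Rules hold: Σm=0, L=16 even, 4≤6≤10.
N = 7·15·13 = 1365
Δ = 4!·2!·10!/17! = 1/2042040
Racah Σ t=1..3: t=1:−1/207360 t=2:+1/57600 t=3:−1/207360 = 1/129600
⇒ 3j(3 7 6; 0 0 0)² = 168/12155, sgn +1
Racah Σ t=2..4: t=2:+1/645120 t=3:−1/2177280 t=4:+1/174182400 = 191/174182400
⇒ 3j(3 7 6; -1 -3 4)² = 36481/2042040, sgn +1
4πI² = N·(3j₀)²·(3jₘ)² = 766101/2272985
I = +1·√(0.337046/4π) = 0.16377205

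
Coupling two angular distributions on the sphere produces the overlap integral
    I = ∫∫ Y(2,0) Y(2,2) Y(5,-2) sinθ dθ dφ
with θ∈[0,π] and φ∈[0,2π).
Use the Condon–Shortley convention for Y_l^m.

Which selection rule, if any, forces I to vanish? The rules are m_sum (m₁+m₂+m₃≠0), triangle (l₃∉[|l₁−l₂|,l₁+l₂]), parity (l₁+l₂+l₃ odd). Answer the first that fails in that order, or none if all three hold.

azimuthal sum: 0 + 2 − 2 = 0  ✓
0 ≤ 5 ≤ 4 (triangle on l)  ✗
L = 2 + 2 + 5 = 9 (odd)

triangle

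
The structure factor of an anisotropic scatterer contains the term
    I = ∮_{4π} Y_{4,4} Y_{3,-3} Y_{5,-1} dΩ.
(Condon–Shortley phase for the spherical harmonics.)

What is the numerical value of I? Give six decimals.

Rules hold: Σm=0, L=12 even, 1≤5≤7.
N = 9·7·11 = 693
Δ = 2!·6!·4!/13! = 1/180180
Racah Σ t=0..2: t=0:+1/576 t=1:−1/144 t=2:+1/576 = -1/288
⇒ 3j(4 3 5; 0 0 0)² = 20/1001, sgn +1
Racah Σ t=0..0: t=0:+1/34560 = 1/34560
⇒ 3j(4 3 5; 4 -3 -1)² = 1/429, sgn +1
4πI² = N·(3j₀)²·(3jₘ)² = 60/1859
I = +1·√(0.0322754/4π) = 0.05067935

0.050679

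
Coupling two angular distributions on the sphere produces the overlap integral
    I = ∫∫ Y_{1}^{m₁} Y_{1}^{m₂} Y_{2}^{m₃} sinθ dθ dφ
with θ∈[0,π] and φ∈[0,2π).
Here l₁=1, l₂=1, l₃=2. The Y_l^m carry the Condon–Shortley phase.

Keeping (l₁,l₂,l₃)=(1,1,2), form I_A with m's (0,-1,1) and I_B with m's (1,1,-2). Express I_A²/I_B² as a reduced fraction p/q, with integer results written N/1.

1/2

Same 1,1,2: normalisation and zero-m 3j drop out of the ratio.
A: Δ: 0! 2! 2! / 5! → 1/30; sum: t=0:+1/2 = 1/2; 3j²(1 1 2; 0 -1 1) = Δ·Π!·Σ² = 1/10  (sign -1)
B: Δ: 0! 2! 2! / 5! → 1/30; sum: t=0:+1/4 = 1/4; 3j²(1 1 2; 1 1 -2) = Δ·Π!·Σ² = 1/5  (sign +1)
I_A²/I_B² = (1/10)/(1/5) = 1/2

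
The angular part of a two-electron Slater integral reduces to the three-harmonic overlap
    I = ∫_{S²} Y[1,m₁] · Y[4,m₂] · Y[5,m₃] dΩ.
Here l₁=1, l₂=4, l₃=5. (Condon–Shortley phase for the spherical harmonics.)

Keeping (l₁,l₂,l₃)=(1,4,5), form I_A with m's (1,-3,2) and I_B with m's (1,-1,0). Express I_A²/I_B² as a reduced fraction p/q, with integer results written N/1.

Shared (l₁,l₂,l₃)=(1,4,5): N and (l;000)² cancel in I_A²/I_B².
A: Δ = 0!·2!·8!/11! = 1/495; Racah Σ t=0..0: t=0:+1/10080 = 1/10080; ⇒ 3j(1 4 5; 1 -3 2)² = 1/165, sgn -1
B: Δ = 0!·2!·8!/11! = 1/495; Racah Σ t=0..0: t=0:+1/1440 = 1/1440; ⇒ 3j(1 4 5; 1 -1 0)² = 2/99, sgn -1
I_A²/I_B² = (1/165)/(2/99) = 3/10

3/10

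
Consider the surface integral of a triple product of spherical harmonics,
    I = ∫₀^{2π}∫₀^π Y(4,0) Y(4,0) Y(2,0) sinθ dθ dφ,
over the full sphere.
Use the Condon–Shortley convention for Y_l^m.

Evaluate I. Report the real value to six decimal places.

m-sum 0 ✓  L=10 even ✓  0≤2≤8 ✓
Π(2lᵢ+1) = 9×9×5 = 405
triangle coeff Δ(4,4,2) = 1/13860
Σ_t [2,4]: t=2:+1/192 t=3:−1/36 t=4:+1/192 = -5/288
(3j)²=20/693 [(4 4 2; 0 0 0)], sign=-1
(m-triple is (0,0,0) — same symbol as above.)
⇒ 4πI² = 2000/5929
I = (+1)√(2000/5929/(4π)) = 0.16383977

0.163840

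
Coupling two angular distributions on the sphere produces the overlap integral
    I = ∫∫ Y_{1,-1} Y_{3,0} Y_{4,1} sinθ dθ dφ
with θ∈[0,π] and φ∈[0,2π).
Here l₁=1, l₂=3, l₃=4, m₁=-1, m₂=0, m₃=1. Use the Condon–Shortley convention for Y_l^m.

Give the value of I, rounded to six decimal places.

-0.194664

Rules hold: Σm=0, L=8 even, 2≤4≤4.
N = 3·7·9 = 189
Δ = 0!·2!·6!/9! = 1/252
Racah Σ t=0..0: t=0:+1/36 = 1/36
⇒ 3j(1 3 4; 0 0 0)² = 4/63, sgn +1
Racah Σ t=0..0: t=0:+1/72 = 1/72
⇒ 3j(1 3 4; -1 0 1)² = 5/126, sgn -1
4πI² = N·(3j₀)²·(3jₘ)² = 10/21
I = -1·√(0.47619/4π) = -0.19466390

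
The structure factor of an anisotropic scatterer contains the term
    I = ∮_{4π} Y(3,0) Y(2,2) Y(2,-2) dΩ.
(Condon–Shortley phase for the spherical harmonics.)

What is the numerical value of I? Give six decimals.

0.000000

L=7 odd ⇒ parity kills the (l;000) factor ⇒ I = 0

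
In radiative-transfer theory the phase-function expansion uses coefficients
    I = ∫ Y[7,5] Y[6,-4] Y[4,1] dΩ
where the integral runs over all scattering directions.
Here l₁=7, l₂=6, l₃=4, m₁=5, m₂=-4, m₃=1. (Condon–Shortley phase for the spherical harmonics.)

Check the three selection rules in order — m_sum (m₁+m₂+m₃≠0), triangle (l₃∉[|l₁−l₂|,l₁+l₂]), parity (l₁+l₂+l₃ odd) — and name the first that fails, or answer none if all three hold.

m₁+m₂+m₃ = 5 − 4 + 1 = 2  ✗
triangle: |7−6|=1 ≤ l₃=4 ≤ 7+6=13
parity: l₁+l₂+l₃ = 17 is odd

m_sum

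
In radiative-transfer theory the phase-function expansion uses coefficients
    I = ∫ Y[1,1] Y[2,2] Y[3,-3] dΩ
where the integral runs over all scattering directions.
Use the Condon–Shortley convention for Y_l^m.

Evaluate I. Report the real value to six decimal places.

m-sum 0 ✓  L=6 even ✓  1≤3≤3 ✓
Π(2lᵢ+1) = 3×5×7 = 105
triangle coeff Δ(1,2,3) = 1/105
Σ_t [0,0]: t=0:+1/4 = 1/4
(3j)²=3/35 [(1 2 3; 0 0 0)], sign=-1
Σ_t [0,0]: t=0:+1/48 = 1/48
(3j)²=1/7 [(1 2 3; 1 2 -3)], sign=+1
⇒ 4πI² = 9/7
I = (-1)√(9/7/(4π)) = -0.31986543

-0.319865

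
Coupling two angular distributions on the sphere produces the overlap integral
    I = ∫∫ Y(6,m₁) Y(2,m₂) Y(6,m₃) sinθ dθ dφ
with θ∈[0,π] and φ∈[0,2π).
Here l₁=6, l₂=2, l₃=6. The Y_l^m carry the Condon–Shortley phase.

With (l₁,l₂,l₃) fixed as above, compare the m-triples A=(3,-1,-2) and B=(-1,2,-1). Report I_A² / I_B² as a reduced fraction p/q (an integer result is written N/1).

l's match ⇒ only the (l;m) 3-j factors differ between A and B.
A: triangle coeff Δ(6,2,6) = 1/90090; Σ_t [0,1]: t=0:+1/60480 t=1:−1/161280 = 1/96768; (3j)²=15/1001 [(6 2 6; 3 -1 -2)], sign=+1
B: triangle coeff Δ(6,2,6) = 1/90090; Σ_t [2,2]: t=2:+1/57600 = 1/57600; (3j)²=21/715 [(6 2 6; -1 2 -1)], sign=-1
I_A²/I_B² = (15/1001)/(21/715) = 25/49

25/49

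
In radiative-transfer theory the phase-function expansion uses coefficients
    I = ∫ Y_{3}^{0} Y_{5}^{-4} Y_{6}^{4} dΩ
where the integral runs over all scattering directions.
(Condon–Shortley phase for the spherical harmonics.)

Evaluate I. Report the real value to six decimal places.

-0.139560

Rules hold: Σm=0, L=14 even, 2≤6≤8.
N = 7·11·13 = 1001
Δ = 2!·4!·8!/15! = 1/675675
Racah Σ t=0..2: t=0:+1/8640 t=1:−1/2304 t=2:+1/8640 = -7/34560
⇒ 3j(3 5 6; 0 0 0)² = 7/429, sgn -1
Racah Σ t=0..1: t=0:+1/60480 t=1:−1/161280 = 1/96768
⇒ 3j(3 5 6; 0 -4 4)² = 15/1001, sgn +1
4πI² = N·(3j₀)²·(3jₘ)² = 35/143
I = -1·√(0.244755/4π) = -0.13956004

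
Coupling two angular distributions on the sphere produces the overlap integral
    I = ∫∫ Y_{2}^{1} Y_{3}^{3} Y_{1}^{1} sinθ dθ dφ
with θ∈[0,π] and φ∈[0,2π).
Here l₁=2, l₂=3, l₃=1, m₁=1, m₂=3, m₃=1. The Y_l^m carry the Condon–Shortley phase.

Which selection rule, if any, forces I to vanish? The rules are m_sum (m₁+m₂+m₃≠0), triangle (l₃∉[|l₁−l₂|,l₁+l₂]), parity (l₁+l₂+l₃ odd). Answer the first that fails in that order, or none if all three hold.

m₁+m₂+m₃ = 1 + 3 + 1 = 5  ✗
triangle: |2−3|=1 ≤ l₃=1 ≤ 2+3=5
parity: l₁+l₂+l₃ = 6 is even

m_sum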